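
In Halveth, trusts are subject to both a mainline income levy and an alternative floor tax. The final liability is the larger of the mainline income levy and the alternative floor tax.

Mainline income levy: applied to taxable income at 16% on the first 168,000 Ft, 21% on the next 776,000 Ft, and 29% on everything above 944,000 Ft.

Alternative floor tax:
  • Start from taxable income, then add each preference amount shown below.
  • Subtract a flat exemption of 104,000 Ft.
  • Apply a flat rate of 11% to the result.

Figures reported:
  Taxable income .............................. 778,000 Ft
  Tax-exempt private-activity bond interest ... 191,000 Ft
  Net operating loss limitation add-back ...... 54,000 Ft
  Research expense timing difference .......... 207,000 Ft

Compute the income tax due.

Mainline income levy:
  168,000 Ft × 16% = 26,880 Ft
  610,000 Ft × 21% = 128,100 Ft
  → 154,980 Ft

Alternative floor tax:
  Adjusted income: 778,000 Ft + 191,000 Ft + 54,000 Ft + 207,000 Ft = 1,230,000 Ft
  Less exemption 104,000 Ft → base 1,126,000 Ft
  1,126,000 Ft × 11% = 123,860 Ft

154,980 Ft > 123,860 Ft, so the mainline income levy governs.

154,980 Ft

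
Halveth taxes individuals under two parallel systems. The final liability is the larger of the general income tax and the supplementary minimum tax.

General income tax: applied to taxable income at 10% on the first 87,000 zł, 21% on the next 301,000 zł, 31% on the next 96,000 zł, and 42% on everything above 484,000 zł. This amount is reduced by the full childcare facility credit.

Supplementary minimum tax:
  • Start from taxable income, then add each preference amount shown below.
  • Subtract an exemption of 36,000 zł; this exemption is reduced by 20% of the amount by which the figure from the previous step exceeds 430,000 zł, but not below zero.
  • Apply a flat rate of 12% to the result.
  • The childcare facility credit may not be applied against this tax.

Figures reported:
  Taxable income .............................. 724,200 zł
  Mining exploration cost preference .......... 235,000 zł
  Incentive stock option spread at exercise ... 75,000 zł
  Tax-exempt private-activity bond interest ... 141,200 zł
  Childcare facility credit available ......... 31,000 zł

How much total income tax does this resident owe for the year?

171,554 zł

Supplementary minimum tax:
  Adjusted income: 724,200 zł + 235,000 zł + 75,000 zł + 141,200 zł = 1,175,400 zł
  Exemption: 20% × (1,175,400 zł − 430,000 zł) = 149,080 zł ≥ 36,000 zł, so the exemption is fully phased out
  Base: 1,175,400 zł − 0 zł = 1,175,400 zł
  1,175,400 zł × 12% = 141,048 zł

General income tax:
  87,000 zł × 10% = 8,700 zł
  301,000 zł × 21% = 63,210 zł
  96,000 zł × 31% = 29,760 zł
  240,200 zł × 42% = 100,884 zł
  → 202,554 zł
  Less childcare facility credit 31,000 zł → 171,554 zł

171,554 zł > 141,048 zł, so the general income tax governs.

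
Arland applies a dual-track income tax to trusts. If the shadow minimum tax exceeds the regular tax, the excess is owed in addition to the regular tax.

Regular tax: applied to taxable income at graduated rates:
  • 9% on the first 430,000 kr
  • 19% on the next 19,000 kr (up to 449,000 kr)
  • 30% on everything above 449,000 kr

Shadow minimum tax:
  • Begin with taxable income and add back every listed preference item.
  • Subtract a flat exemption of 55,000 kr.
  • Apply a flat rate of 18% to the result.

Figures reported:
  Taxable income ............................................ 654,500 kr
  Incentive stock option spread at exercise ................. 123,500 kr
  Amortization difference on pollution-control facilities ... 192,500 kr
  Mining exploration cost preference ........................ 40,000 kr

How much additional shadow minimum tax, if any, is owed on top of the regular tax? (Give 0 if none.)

68,030 kr

Regular tax:
  430,000 kr × 9% = 38,700 kr
  19,000 kr × 19% = 3,610 kr
  205,500 kr × 30% = 61,650 kr
  → 103,960 kr

Shadow minimum tax:
  Adjusted income: 654,500 kr + 123,500 kr + 192,500 kr + 40,000 kr = 1,010,500 kr
  Less exemption 55,000 kr → base 955,500 kr
  955,500 kr × 18% = 171,990 kr

Excess of shadow minimum tax over regular tax: 171,990 kr − 103,960 kr = 68,030 kr.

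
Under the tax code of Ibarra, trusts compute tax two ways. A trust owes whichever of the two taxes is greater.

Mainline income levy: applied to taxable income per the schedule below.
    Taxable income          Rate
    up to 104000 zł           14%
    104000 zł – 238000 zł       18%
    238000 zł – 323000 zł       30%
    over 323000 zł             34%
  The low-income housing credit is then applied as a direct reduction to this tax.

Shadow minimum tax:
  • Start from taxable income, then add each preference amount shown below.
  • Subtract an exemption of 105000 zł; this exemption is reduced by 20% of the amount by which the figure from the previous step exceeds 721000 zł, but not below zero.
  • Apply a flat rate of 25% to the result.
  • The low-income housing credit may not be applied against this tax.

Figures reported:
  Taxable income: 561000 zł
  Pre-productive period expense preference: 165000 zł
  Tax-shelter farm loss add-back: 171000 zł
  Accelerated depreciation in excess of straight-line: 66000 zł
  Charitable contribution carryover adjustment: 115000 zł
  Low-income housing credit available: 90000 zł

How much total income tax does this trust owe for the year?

261100 zł

Shadow minimum tax:
  Adjusted income: 561000 zł + 165000 zł + 171000 zł + 66000 zł + 115000 zł = 1078000 zł
  Exemption: 105000 zł − 20% × (1078000 zł − 721000 zł) = 105000 zł − 71400 zł = 33600 zł
  Base: 1078000 zł − 33600 zł = 1044400 zł
  1044400 zł × 25% = 261100 zł

Mainline income levy:
  104000 zł × 14% = 14560 zł
  134000 zł × 18% = 24120 zł
  85000 zł × 30% = 25500 zł
  238000 zł × 34% = 80920 zł
  → 145100 zł
  Less low-income housing credit 90000 zł → 55100 zł

261100 zł > 55100 zł, so the shadow minimum tax is the binding amount.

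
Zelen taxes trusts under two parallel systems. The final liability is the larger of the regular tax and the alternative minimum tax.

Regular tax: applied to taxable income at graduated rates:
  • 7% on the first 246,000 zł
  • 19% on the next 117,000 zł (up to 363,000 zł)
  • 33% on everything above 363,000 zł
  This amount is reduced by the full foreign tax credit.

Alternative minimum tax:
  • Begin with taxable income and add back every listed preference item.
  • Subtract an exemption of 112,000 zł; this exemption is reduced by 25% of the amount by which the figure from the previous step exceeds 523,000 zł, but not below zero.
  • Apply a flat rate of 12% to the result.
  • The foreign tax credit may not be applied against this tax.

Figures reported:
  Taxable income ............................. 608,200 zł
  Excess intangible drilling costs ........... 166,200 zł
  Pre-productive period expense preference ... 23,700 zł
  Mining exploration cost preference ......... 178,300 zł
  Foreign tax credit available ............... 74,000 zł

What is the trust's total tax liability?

Regular tax:
  246,000 zł × 7% = 17,220 zł
  117,000 zł × 19% = 22,230 zł
  245,200 zł × 33% = 80,916 zł
  → 120,366 zł
  Less foreign tax credit 74,000 zł → 46,366 zł

Alternative minimum tax:
  Adjusted income: 608,200 zł + 166,200 zł + 23,700 zł + 178,300 zł = 976,400 zł
  Exemption: 25% × (976,400 zł − 523,000 zł) = 113,350 zł ≥ 112,000 zł, so the exemption is fully phased out
  Base: 976,400 zł − 0 zł = 976,400 zł
  976,400 zł × 12% = 117,168 zł

117,168 zł > 46,366 zł, so the alternative minimum tax is the binding amount.

117,168 zł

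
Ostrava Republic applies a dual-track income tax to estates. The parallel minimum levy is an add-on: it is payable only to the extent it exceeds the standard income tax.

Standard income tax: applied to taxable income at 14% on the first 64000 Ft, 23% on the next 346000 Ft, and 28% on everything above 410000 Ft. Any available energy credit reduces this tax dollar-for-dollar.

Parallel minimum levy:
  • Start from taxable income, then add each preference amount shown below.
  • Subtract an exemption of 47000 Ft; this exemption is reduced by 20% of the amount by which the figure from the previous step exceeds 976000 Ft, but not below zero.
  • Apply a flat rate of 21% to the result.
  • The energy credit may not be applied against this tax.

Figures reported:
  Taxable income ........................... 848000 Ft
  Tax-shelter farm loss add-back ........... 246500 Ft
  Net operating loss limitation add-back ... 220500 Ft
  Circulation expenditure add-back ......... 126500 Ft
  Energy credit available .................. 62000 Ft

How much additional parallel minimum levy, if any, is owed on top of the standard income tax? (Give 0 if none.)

153535 Ft

Parallel minimum levy:
  Adjusted income: 848000 Ft + 246500 Ft + 220500 Ft + 126500 Ft = 1441500 Ft
  Exemption: 20% × (1441500 Ft − 976000 Ft) = 93100 Ft ≥ 47000 Ft, so the exemption is fully phased out
  Base: 1441500 Ft − 0 Ft = 1441500 Ft
  1441500 Ft × 21% = 302715 Ft

Standard income tax:
  64000 Ft × 14% = 8960 Ft
  346000 Ft × 23% = 79580 Ft
  438000 Ft × 28% = 122640 Ft
  → 211180 Ft
  Less energy credit 62000 Ft → 149180 Ft

Excess of parallel minimum levy over standard income tax: 302715 Ft − 149180 Ft = 153535 Ft.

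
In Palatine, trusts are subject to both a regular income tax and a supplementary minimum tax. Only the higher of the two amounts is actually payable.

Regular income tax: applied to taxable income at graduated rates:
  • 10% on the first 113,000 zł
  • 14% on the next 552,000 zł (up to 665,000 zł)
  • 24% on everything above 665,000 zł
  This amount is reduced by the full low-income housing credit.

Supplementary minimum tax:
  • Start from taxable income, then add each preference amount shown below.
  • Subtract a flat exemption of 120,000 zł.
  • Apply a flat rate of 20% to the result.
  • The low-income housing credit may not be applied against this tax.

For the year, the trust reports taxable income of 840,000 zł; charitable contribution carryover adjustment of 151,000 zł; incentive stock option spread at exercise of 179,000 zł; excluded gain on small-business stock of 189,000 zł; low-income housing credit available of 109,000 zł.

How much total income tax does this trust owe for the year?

Supplementary minimum tax:
  Adjusted income: 840,000 zł + 151,000 zł + 179,000 zł + 189,000 zł = 1,359,000 zł
  Less exemption 120,000 zł → base 1,239,000 zł
  1,239,000 zł × 20% = 247,800 zł

Regular income tax:
  113,000 zł × 10% = 11,300 zł
  552,000 zł × 14% = 77,280 zł
  175,000 zł × 24% = 42,000 zł
  → 130,580 zł
  Less low-income housing credit 109,000 zł → 21,580 zł

247,800 zł > 21,580 zł, so the supplementary minimum tax is the binding amount.

247,800 zł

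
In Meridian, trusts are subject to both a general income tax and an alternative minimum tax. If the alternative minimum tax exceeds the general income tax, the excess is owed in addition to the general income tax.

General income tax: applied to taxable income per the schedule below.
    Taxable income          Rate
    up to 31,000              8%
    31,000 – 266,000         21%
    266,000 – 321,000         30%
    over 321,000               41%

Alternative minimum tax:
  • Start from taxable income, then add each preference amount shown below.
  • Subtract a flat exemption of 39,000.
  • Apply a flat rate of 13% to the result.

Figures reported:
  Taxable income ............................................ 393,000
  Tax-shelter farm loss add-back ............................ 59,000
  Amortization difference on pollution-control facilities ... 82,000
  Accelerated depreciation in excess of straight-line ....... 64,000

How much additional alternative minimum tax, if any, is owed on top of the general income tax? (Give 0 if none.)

0

General income tax:
  31,000 × 8% = 2,480
  235,000 × 21% = 49,350
  55,000 × 30% = 16,500
  72,000 × 41% = 29,520
  → 97,850

Alternative minimum tax:
  Adjusted income: 393,000 + 59,000 + 82,000 + 64,000 = 598,000
  Less exemption 39,000 → base 559,000
  559,000 × 13% = 72,670

72,670 ≤ 97,850, so no add-on is due.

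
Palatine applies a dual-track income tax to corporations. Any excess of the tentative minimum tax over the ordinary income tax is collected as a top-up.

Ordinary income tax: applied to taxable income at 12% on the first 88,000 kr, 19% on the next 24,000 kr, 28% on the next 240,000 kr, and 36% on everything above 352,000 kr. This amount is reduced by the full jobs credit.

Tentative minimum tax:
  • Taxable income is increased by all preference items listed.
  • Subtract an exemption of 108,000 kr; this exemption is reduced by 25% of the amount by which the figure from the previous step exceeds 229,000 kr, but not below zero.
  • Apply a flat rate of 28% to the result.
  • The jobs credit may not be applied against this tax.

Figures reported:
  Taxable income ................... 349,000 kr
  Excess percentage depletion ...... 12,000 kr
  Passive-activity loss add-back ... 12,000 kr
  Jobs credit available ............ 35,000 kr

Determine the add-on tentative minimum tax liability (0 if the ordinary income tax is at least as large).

37,800 kr

Tentative minimum tax:
  Adjusted income: 349,000 kr + 12,000 kr + 12,000 kr = 373,000 kr
  Exemption: 108,000 kr − 25% × (373,000 kr − 229,000 kr) = 108,000 kr − 36,000 kr = 72,000 kr
  Base: 373,000 kr − 72,000 kr = 301,000 kr
  301,000 kr × 28% = 84,280 kr

Ordinary income tax:
  88,000 kr × 12% = 10,560 kr
  24,000 kr × 19% = 4,560 kr
  237,000 kr × 28% = 66,360 kr
  → 81,480 kr
  Less jobs credit 35,000 kr → 46,480 kr

Excess of tentative minimum tax over ordinary income tax: 84,280 kr − 46,480 kr = 37,800 kr.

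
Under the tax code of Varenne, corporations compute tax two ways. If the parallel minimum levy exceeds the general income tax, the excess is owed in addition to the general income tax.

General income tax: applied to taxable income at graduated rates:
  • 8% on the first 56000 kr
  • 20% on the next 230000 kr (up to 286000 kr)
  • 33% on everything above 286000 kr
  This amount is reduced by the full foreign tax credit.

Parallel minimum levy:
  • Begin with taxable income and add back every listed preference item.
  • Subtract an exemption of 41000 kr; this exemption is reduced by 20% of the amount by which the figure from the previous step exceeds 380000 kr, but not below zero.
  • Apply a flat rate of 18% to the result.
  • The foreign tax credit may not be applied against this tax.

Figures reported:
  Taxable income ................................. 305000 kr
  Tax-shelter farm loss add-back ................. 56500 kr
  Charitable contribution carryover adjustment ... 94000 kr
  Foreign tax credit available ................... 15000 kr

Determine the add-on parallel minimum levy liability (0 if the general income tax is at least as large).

General income tax:
  56000 kr × 8% = 4480 kr
  230000 kr × 20% = 46000 kr
  19000 kr × 33% = 6270 kr
  → 56750 kr
  Less foreign tax credit 15000 kr → 41750 kr

Parallel minimum levy:
  Adjusted income: 305000 kr + 56500 kr + 94000 kr = 455500 kr
  Exemption: 41000 kr − 20% × (455500 kr − 380000 kr) = 41000 kr − 15100 kr = 25900 kr
  Base: 455500 kr − 25900 kr = 429600 kr
  429600 kr × 18% = 77328 kr

Excess of parallel minimum levy over general income tax: 77328 kr − 41750 kr = 35578 kr.

35578 kr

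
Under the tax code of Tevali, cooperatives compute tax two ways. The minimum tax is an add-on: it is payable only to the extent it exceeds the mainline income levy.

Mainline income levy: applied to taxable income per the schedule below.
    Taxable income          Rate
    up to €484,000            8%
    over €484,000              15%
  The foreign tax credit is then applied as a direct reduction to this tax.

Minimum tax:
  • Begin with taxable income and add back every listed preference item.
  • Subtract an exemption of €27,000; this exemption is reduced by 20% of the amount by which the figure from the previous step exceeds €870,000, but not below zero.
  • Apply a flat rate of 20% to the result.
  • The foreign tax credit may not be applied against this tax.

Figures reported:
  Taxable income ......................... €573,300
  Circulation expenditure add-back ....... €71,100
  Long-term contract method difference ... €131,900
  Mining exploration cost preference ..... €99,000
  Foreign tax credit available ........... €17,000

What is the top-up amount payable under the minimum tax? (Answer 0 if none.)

Mainline income levy:
  €484,000 × 8% = €38,720
  €89,300 × 15% = €13,395
  → €52,115
  Less foreign tax credit €17,000 → €35,115

Minimum tax:
  Adjusted income: €573,300 + €71,100 + €131,900 + €99,000 = €875,300
  Exemption: €27,000 − 20% × (€875,300 − €870,000) = €27,000 − €1,060 = €25,940
  Base: €875,300 − €25,940 = €849,360
  €849,360 × 20% = €169,872

Excess of minimum tax over mainline income levy: €169,872 − €35,115 = €134,757.

€134,757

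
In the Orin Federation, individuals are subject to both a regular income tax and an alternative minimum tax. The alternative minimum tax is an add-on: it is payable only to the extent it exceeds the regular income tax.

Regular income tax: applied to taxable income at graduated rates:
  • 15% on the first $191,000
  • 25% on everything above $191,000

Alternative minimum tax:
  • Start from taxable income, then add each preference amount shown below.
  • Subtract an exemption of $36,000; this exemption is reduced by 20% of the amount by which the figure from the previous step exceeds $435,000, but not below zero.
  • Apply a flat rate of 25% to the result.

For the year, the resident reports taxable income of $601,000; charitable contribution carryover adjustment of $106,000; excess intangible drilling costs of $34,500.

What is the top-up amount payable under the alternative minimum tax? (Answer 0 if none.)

Alternative minimum tax:
  Adjusted income: $601,000 + $106,000 + $34,500 = $741,500
  Exemption: 20% × ($741,500 − $435,000) = $61,300 ≥ $36,000, so the exemption is fully phased out
  Base: $741,500 − $0 = $741,500
  $741,500 × 25% = $185,375

Regular income tax:
  $191,000 × 15% = $28,650
  $410,000 × 25% = $102,500
  → $131,150

Excess of alternative minimum tax over regular income tax: $185,375 − $131,150 = $54,225.

$54,225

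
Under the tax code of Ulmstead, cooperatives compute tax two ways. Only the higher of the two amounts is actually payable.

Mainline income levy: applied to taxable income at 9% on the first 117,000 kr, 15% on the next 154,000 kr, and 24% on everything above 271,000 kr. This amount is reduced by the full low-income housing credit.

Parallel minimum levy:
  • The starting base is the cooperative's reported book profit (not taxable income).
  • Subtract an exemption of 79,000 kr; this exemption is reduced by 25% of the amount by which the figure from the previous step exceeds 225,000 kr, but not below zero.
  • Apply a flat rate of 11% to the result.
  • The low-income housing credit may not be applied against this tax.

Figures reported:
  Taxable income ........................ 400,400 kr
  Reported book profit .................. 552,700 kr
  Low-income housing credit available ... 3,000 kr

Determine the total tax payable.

61,686 kr

Parallel minimum levy:
  Base (reported book profit): 552,700 kr
  Exemption: 25% × (552,700 kr − 225,000 kr) = 81,925 kr ≥ 79,000 kr, so the exemption is fully phased out
  Base: 552,700 kr − 0 kr = 552,700 kr
  552,700 kr × 11% = 60,797 kr

Mainline income levy:
  117,000 kr × 9% = 10,530 kr
  154,000 kr × 15% = 23,100 kr
  129,400 kr × 24% = 31,056 kr
  → 64,686 kr
  Less low-income housing credit 3,000 kr → 61,686 kr

61,686 kr > 60,797 kr, so the mainline income levy governs.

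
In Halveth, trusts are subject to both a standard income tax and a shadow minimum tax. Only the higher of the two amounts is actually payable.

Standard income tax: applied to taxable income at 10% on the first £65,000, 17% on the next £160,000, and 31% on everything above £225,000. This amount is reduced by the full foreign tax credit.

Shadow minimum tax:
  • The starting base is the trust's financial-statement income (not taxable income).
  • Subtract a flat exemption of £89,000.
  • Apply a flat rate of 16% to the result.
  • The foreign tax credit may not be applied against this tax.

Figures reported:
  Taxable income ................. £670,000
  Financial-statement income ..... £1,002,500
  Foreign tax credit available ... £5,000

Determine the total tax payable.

Shadow minimum tax:
  Base (financial-statement income): £1,002,500
  Less exemption £89,000 → base £913,500
  £913,500 × 16% = £146,160

Standard income tax:
  £65,000 × 10% = £6,500
  £160,000 × 17% = £27,200
  £445,000 × 31% = £137,950
  → £171,650
  Less foreign tax credit £5,000 → £166,650

£166,650 > £146,160, so the standard income tax governs.

£166,650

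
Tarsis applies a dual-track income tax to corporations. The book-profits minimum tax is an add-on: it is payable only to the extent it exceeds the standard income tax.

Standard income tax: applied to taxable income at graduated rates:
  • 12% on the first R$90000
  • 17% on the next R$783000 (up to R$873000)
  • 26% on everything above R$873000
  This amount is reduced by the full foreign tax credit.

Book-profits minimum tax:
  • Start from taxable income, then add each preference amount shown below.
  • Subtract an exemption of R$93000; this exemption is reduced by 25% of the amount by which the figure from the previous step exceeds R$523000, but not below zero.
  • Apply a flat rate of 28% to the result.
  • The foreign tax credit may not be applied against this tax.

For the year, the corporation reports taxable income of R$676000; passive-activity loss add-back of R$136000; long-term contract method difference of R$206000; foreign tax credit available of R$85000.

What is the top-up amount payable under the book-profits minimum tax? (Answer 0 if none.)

R$259620

Book-profits minimum tax:
  Adjusted income: R$676000 + R$136000 + R$206000 = R$1018000
  Exemption: 25% × (R$1018000 − R$523000) = R$123750 ≥ R$93000, so the exemption is fully phased out
  Base: R$1018000 − R$0 = R$1018000
  R$1018000 × 28% = R$285040

Standard income tax:
  R$90000 × 12% = R$10800
  R$586000 × 17% = R$99620
  → R$110420
  Less foreign tax credit R$85000 → R$25420

Excess of book-profits minimum tax over standard income tax: R$285040 − R$25420 = R$259620.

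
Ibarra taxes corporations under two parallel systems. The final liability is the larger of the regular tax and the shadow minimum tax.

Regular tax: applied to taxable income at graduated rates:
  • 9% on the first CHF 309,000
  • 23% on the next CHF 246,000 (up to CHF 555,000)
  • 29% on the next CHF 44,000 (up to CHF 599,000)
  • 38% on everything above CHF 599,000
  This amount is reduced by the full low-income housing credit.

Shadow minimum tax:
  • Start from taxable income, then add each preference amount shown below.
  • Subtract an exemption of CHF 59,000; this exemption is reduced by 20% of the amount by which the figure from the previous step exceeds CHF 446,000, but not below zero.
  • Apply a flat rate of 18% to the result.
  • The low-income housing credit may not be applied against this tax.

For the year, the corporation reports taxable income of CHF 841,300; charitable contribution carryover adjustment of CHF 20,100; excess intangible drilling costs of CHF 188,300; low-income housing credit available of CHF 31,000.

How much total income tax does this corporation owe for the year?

Regular tax:
  CHF 309,000 × 9% = CHF 27,810
  CHF 246,000 × 23% = CHF 56,580
  CHF 44,000 × 29% = CHF 12,760
  CHF 242,300 × 38% = CHF 92,074
  → CHF 189,224
  Less low-income housing credit CHF 31,000 → CHF 158,224

Shadow minimum tax:
  Adjusted income: CHF 841,300 + CHF 20,100 + CHF 188,300 = CHF 1,049,700
  Exemption: 20% × (CHF 1,049,700 − CHF 446,000) = CHF 120,740 ≥ CHF 59,000, so the exemption is fully phased out
  Base: CHF 1,049,700 − CHF 0 = CHF 1,049,700
  CHF 1,049,700 × 18% = CHF 188,946

CHF 188,946 > CHF 158,224, so the shadow minimum tax is the binding amount.

CHF 188,946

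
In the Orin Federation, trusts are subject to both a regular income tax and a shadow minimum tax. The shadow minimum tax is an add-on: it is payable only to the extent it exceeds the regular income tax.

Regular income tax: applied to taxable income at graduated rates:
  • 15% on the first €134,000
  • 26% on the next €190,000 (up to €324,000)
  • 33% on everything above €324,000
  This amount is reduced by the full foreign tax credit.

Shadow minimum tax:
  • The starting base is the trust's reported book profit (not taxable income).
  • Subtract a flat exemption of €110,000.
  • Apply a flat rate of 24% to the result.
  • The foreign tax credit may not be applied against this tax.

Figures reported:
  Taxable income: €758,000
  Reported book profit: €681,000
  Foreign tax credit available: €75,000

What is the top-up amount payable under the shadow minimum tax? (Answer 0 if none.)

Shadow minimum tax:
  Base (reported book profit): €681,000
  Less exemption €110,000 → base €571,000
  €571,000 × 24% = €137,040

Regular income tax:
  €134,000 × 15% = €20,100
  €190,000 × 26% = €49,400
  €434,000 × 33% = €143,220
  → €212,720
  Less foreign tax credit €75,000 → €137,720

€137,040 ≤ €137,720, so no add-on is due.

€0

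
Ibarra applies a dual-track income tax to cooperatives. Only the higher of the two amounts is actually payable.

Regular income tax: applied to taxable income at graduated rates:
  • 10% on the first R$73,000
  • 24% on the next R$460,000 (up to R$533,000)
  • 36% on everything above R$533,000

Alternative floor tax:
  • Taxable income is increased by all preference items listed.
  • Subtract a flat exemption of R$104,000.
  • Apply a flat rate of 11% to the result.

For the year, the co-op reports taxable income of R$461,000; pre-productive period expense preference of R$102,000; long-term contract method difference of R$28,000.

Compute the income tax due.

Regular income tax:
  R$73,000 × 10% = R$7,300
  R$388,000 × 24% = R$93,120
  → R$100,420

Alternative floor tax:
  Adjusted income: R$461,000 + R$102,000 + R$28,000 = R$591,000
  Less exemption R$104,000 → base R$487,000
  R$487,000 × 11% = R$53,570

R$100,420 > R$53,570, so the regular income tax governs.

R$100,420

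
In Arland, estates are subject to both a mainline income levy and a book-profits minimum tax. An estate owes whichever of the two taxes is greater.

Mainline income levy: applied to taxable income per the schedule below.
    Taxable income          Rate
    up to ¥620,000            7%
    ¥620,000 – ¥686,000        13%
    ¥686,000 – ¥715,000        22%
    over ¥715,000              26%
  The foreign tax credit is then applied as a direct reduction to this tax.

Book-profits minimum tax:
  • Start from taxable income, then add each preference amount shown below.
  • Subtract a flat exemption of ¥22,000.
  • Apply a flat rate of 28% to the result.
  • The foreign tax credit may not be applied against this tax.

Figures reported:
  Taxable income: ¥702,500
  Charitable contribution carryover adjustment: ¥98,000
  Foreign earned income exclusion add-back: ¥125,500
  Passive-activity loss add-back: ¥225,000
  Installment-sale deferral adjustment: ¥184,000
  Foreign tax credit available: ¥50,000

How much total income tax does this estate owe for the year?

¥367,640

Mainline income levy:
  ¥620,000 × 7% = ¥43,400
  ¥66,000 × 13% = ¥8,580
  ¥16,500 × 22% = ¥3,630
  → ¥55,610
  Less foreign tax credit ¥50,000 → ¥5,610

Book-profits minimum tax:
  Adjusted income: ¥702,500 + ¥98,000 + ¥125,500 + ¥225,000 + ¥184,000 = ¥1,335,000
  Less exemption ¥22,000 → base ¥1,313,000
  ¥1,313,000 × 28% = ¥367,640

¥367,640 > ¥5,610, so the book-profits minimum tax is the binding amount.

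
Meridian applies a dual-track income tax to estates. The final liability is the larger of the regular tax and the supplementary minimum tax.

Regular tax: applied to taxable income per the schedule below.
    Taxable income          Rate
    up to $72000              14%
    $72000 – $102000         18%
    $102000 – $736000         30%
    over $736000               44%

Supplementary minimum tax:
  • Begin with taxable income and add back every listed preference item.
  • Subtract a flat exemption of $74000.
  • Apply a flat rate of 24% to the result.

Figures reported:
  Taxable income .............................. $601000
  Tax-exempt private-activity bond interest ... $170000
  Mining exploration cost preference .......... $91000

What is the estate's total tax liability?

$189120

Supplementary minimum tax:
  Adjusted income: $601000 + $170000 + $91000 = $862000
  Less exemption $74000 → base $788000
  $788000 × 24% = $189120

Regular tax:
  $72000 × 14% = $10080
  $30000 × 18% = $5400
  $499000 × 30% = $149700
  → $165180

$189120 > $165180, so the supplementary minimum tax is the binding amount.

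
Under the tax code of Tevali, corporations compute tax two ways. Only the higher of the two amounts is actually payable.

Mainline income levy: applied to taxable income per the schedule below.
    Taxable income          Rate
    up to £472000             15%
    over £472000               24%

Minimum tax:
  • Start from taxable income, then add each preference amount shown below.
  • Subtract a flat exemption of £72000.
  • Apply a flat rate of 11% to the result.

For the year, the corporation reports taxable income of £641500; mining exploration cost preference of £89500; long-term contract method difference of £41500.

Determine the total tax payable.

Minimum tax:
  Adjusted income: £641500 + £89500 + £41500 = £772500
  Less exemption £72000 → base £700500
  £700500 × 11% = £77055

Mainline income levy:
  £472000 × 15% = £70800
  £169500 × 24% = £40680
  → £111480

£111480 > £77055, so the mainline income levy governs.

£111480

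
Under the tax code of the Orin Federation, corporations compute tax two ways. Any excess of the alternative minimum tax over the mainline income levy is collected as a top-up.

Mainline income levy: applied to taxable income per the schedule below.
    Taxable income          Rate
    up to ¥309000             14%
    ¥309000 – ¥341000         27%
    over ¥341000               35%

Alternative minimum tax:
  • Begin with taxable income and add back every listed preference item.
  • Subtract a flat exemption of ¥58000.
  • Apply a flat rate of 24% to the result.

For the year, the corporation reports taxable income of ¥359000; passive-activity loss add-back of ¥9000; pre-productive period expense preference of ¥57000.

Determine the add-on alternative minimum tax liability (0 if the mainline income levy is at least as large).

¥29880

Alternative minimum tax:
  Adjusted income: ¥359000 + ¥9000 + ¥57000 = ¥425000
  Less exemption ¥58000 → base ¥367000
  ¥367000 × 24% = ¥88080

Mainline income levy:
  ¥309000 × 14% = ¥43260
  ¥32000 × 27% = ¥8640
  ¥18000 × 35% = ¥6300
  → ¥58200

Excess of alternative minimum tax over mainline income levy: ¥88080 − ¥58200 = ¥29880.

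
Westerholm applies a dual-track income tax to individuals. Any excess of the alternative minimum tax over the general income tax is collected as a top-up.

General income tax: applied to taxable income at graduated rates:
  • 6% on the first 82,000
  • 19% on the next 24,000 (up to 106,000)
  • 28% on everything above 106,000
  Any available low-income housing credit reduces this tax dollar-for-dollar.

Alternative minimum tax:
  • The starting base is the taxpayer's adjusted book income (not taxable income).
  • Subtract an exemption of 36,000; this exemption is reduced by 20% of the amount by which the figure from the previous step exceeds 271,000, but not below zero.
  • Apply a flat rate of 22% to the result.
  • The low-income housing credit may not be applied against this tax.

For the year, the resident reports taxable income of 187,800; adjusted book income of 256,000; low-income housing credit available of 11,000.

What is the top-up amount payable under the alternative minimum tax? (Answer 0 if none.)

27,016

General income tax:
  82,000 × 6% = 4,920
  24,000 × 19% = 4,560
  81,800 × 28% = 22,904
  → 32,384
  Less low-income housing credit 11,000 → 21,384

Alternative minimum tax:
  Base (adjusted book income): 256,000
  Exemption: 256,000 ≤ 271,000, so full 36,000 applies
  Base: 256,000 − 36,000 = 220,000
  220,000 × 22% = 48,400

Excess of alternative minimum tax over general income tax: 48,400 − 21,384 = 27,016.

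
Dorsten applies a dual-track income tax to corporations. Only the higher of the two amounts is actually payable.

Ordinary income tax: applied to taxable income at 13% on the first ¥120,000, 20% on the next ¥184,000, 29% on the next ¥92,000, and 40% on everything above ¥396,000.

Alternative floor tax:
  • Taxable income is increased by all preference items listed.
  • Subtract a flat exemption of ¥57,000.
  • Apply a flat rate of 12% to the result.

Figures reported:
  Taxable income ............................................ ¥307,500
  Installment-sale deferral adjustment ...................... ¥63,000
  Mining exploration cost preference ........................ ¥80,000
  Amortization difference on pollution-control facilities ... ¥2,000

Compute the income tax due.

Ordinary income tax:
  ¥120,000 × 13% = ¥15,600
  ¥184,000 × 20% = ¥36,800
  ¥3,500 × 29% = ¥1,015
  → ¥53,415

Alternative floor tax:
  Adjusted income: ¥307,500 + ¥63,000 + ¥80,000 + ¥2,000 = ¥452,500
  Less exemption ¥57,000 → base ¥395,500
  ¥395,500 × 12% = ¥47,460

¥53,415 > ¥47,460, so the ordinary income tax governs.

¥53,415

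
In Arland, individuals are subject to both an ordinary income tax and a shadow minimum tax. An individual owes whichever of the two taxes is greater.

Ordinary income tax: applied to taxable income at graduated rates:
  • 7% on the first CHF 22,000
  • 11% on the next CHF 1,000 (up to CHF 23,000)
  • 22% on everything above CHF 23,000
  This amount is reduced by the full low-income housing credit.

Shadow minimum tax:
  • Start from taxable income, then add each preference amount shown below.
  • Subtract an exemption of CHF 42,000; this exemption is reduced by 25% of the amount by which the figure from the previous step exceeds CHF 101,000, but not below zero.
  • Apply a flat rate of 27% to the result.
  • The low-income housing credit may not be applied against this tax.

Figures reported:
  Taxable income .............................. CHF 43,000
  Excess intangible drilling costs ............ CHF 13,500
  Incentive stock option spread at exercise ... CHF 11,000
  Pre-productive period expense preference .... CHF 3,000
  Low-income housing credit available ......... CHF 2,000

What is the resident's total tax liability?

Shadow minimum tax:
  Adjusted income: CHF 43,000 + CHF 13,500 + CHF 11,000 + CHF 3,000 = CHF 70,500
  Exemption: CHF 70,500 ≤ CHF 101,000, so full CHF 42,000 applies
  Base: CHF 70,500 − CHF 42,000 = CHF 28,500
  CHF 28,500 × 27% = CHF 7,695

Ordinary income tax:
  CHF 22,000 × 7% = CHF 1,540
  CHF 1,000 × 11% = CHF 110
  CHF 20,000 × 22% = CHF 4,400
  → CHF 6,050
  Less low-income housing credit CHF 2,000 → CHF 4,050

CHF 7,695 > CHF 4,050, so the shadow minimum tax is the binding amount.

CHF 7,695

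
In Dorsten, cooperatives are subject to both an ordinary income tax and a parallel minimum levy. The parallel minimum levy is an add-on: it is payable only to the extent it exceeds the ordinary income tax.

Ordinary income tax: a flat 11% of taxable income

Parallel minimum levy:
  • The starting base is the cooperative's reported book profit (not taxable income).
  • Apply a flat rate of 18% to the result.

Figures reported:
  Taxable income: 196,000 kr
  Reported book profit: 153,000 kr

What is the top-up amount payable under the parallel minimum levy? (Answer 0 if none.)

Ordinary income tax:
  196,000 kr × 11% = 21,560 kr

Parallel minimum levy:
  Base (reported book profit): 153,000 kr
  153,000 kr × 18% = 27,540 kr

Excess of parallel minimum levy over ordinary income tax: 27,540 kr − 21,560 kr = 5,980 kr.

5,980 kr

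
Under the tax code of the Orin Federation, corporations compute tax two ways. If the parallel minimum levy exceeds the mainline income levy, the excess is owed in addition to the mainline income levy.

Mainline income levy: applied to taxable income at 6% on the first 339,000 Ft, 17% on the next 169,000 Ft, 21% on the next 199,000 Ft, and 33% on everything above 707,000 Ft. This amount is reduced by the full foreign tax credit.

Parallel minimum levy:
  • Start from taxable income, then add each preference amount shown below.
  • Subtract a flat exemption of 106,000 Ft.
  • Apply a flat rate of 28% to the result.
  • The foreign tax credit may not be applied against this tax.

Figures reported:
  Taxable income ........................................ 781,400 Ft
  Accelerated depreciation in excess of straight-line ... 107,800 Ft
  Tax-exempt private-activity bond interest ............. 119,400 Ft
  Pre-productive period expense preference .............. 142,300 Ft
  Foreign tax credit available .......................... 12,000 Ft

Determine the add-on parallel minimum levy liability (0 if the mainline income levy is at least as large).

Parallel minimum levy:
  Adjusted income: 781,400 Ft + 107,800 Ft + 119,400 Ft + 142,300 Ft = 1,150,900 Ft
  Less exemption 106,000 Ft → base 1,044,900 Ft
  1,044,900 Ft × 28% = 292,572 Ft

Mainline income levy:
  339,000 Ft × 6% = 20,340 Ft
  169,000 Ft × 17% = 28,730 Ft
  199,000 Ft × 21% = 41,790 Ft
  74,400 Ft × 33% = 24,552 Ft
  → 115,412 Ft
  Less foreign tax credit 12,000 Ft → 103,412 Ft

Excess of parallel minimum levy over mainline income levy: 292,572 Ft − 103,412 Ft = 189,160 Ft.

189,160 Ft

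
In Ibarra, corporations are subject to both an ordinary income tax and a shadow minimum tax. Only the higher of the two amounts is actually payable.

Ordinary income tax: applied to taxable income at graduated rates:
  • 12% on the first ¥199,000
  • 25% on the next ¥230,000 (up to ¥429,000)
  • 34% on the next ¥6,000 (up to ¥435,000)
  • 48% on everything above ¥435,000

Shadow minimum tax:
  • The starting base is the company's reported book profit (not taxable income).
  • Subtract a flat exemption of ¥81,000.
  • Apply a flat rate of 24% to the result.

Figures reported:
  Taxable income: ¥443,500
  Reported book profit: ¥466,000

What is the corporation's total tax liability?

¥92,400

Shadow minimum tax:
  Base (reported book profit): ¥466,000
  Less exemption ¥81,000 → base ¥385,000
  ¥385,000 × 24% = ¥92,400

Ordinary income tax:
  ¥199,000 × 12% = ¥23,880
  ¥230,000 × 25% = ¥57,500
  ¥6,000 × 34% = ¥2,040
  ¥8,500 × 48% = ¥4,080
  → ¥87,500

¥92,400 > ¥87,500, so the shadow minimum tax is the binding amount.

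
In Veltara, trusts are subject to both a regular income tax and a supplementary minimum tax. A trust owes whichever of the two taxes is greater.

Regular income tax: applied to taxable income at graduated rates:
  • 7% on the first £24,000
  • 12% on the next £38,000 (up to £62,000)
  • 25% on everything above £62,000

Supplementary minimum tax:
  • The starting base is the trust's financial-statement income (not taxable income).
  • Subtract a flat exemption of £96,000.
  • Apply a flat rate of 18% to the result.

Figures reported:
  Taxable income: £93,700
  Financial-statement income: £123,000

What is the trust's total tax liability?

£14,165

Supplementary minimum tax:
  Base (financial-statement income): £123,000
  Less exemption £96,000 → base £27,000
  £27,000 × 18% = £4,860

Regular income tax:
  £24,000 × 7% = £1,680
  £38,000 × 12% = £4,560
  £31,700 × 25% = £7,925
  → £14,165

£14,165 > £4,860, so the regular income tax governs.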